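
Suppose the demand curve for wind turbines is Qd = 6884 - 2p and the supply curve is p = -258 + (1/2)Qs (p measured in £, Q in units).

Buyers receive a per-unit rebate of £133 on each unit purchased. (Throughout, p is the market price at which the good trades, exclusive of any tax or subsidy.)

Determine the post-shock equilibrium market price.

1658.5

Before the shock: 6884 - 2p = 2p + 516 ⇒ 6368 = 4p ⇒ p = 1592, Q = 3700.
Since buyers' out-of-pocket price is the market price minus the rebate, the effective demand curve becomes Qd = 7150 - 2p.
Clearing the new market: 7150 - 2p = 2p + 516, so p = 1658.5 and Q = 3833.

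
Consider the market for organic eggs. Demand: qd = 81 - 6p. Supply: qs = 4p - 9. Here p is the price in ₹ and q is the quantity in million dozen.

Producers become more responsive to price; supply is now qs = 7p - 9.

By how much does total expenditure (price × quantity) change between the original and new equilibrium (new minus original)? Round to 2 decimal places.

+30.20

Initially, 81 - 6p = 4p - 9, so 90 = 10p and p = 9, q = 27.
The new curves are qd = 81 - 6p (demand) and qs = 7p - 9 (supply).
Clearing the new market: 81 - 6p = 7p - 9, so p = 90/13 ≈ 6.9231 and q = 513/13 ≈ 39.4615.
Expenditure moves from 9×27 = 243 to 6.9231×39.4615 = 273.1953; change = +30.20.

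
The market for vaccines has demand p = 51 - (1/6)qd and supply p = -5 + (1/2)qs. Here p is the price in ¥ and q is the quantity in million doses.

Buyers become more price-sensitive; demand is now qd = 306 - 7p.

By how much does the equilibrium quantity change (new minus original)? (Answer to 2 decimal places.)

-8.22

Solve the original market: 306 - 6p = 2p + 10, hence p = 37 and q = 84.
The new curves are qd = 306 - 7p (demand) and qs = 2p + 10 (supply).
New equilibrium: 306 - 7p = 2p + 10 ⇒ 296 = 9p ⇒ p = 296/9 ≈ 32.8889, q = 682/9 ≈ 75.7778.
Δq = 75.7778 − 84 = -8.22.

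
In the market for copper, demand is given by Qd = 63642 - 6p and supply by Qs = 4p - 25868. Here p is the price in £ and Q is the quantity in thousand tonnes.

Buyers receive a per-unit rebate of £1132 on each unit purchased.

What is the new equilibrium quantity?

Initially, 63642 - 6p = 4p - 25868, so 89510 = 10p and p = 8951, Q = 9936.
Since buyers' out-of-pocket price is the market price minus the rebate, the effective demand curve becomes Qd = 70434 - 6p.
Setting them equal: 70434 - 6p = 4p - 25868 → 96302 = 10p, so p = 9630.2 and Q = 12652.8.

12652.8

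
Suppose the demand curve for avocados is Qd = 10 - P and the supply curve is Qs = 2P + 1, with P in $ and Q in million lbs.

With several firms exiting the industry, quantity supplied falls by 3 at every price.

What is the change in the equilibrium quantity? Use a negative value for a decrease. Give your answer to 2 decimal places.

-1.00

Original equilibrium: 10 - P = 2P + 1 gives 9 = 3P, so P = 3 and Q = 7.
With the change applied: demand Qd = 10 - P, supply Qs = 2P - 2.
New equilibrium: 10 - P = 2P - 2 ⇒ 12 = 3P ⇒ P = 4, Q = 6.
ΔQ = 6 − 7 = -1.00.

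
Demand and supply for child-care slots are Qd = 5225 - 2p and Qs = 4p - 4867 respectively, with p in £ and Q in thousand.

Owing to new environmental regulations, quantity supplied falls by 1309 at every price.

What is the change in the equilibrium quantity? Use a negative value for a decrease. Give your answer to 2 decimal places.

Initially, 5225 - 2p = 4p - 4867, so 10092 = 6p and p = 1682, Q = 1861.
The shock moves the curves to Qd = 5225 - 2p and Qs = 4p - 6176.
Equate the new curves: 5225 - 2p = 4p - 6176, giving 11401 = 6p, p = 11401/6 ≈ 1900.1667, Q = 4274/3 ≈ 1424.6667.
ΔQ = 1424.6667 − 1861 = -436.33.

-436.33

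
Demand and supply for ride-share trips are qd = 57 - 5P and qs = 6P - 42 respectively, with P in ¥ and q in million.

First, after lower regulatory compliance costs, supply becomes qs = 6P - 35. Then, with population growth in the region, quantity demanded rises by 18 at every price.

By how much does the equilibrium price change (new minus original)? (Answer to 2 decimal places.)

Solve the original market: 57 - 5P = 6P - 42, hence P = 9 and q = 12.
With the change applied: demand qd = 75 - 5P, supply qs = 6P - 35.
New equilibrium: 75 - 5P = 6P - 35 ⇒ 110 = 11P ⇒ P = 10, q = 25.
ΔP = 10 − 9 = +1.00.

+1.00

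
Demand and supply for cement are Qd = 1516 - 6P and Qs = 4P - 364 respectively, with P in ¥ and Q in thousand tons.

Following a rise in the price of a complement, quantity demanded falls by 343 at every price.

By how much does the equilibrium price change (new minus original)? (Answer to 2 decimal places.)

Solve the original market: 1516 - 6P = 4P - 364, hence P = 188 and Q = 388.
The shock moves the curves to Qd = 1173 - 6P and Qs = 4P - 364.
Equate the new curves: 1173 - 6P = 4P - 364, giving 1537 = 10P, P = 153.7, Q = 250.8.
ΔP = 153.7 − 188 = -34.30.

-34.30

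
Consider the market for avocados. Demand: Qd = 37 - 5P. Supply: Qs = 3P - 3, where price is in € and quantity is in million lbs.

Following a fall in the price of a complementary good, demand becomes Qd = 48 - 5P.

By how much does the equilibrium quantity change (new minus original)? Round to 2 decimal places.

Initially, 37 - 5P = 3P - 3, so 40 = 8P and P = 5, Q = 12.
With the change applied: demand Qd = 48 - 5P, supply Qs = 3P - 3.
Equate the new curves: 48 - 5P = 3P - 3, giving 51 = 8P, P = 6.375, Q = 16.125.
ΔQ = 16.125 − 12 = +4.13.

+4.13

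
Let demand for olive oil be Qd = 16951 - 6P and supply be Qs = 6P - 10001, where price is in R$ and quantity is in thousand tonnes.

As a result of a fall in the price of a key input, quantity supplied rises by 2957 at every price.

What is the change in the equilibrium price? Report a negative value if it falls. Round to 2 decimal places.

Solve the original market: 16951 - 6P = 6P - 10001, hence P = 2246 and Q = 3475.
The shock moves the curves to Qd = 16951 - 6P and Qs = 6P - 7044.
New equilibrium: 16951 - 6P = 6P - 7044 ⇒ 23995 = 12P ⇒ P = 23995/12 ≈ 1999.5833, Q = 4953.5.
ΔP = 1999.5833 − 2246 = -246.42.

-246.42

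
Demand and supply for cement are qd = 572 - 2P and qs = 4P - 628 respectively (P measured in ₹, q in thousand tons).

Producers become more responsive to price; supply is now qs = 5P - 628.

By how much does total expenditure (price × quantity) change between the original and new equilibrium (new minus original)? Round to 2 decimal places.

Initially, 572 - 2P = 4P - 628, so 1200 = 6P and P = 200, q = 172.
With the change applied: demand qd = 572 - 2P, supply qs = 5P - 628.
New equilibrium: 572 - 2P = 5P - 628 ⇒ 1200 = 7P ⇒ P = 1200/7 ≈ 171.4286, q = 1604/7 ≈ 229.1429.
Expenditure moves from 200×172 = 34400 to 171.4286×229.1429 = 39281.6327; change = +4881.63.

+4881.63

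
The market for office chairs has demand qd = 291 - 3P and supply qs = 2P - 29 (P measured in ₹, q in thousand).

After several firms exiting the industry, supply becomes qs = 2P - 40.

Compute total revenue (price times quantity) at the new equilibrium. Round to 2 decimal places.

Original equilibrium: 291 - 3P = 2P - 29 gives 320 = 5P, so P = 64 and q = 99.
With the change applied: demand qd = 291 - 3P, supply qs = 2P - 40.
Clearing the new market: 291 - 3P = 2P - 40, so P = 66.2 and q = 92.4.
New expenditure = 66.2 × 92.4 = 6116.88.

6116.88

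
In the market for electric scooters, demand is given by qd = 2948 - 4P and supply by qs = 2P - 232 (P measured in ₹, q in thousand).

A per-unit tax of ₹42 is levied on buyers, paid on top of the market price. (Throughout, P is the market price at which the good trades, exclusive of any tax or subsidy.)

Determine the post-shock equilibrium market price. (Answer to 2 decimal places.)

Solve the original market: 2948 - 4P = 2P - 232, hence P = 530 and q = 828.
Since buyers pay the price plus the tax, the effective demand curve becomes qd = 2780 - 4P.
Equate the new curves: 2780 - 4P = 2P - 232, giving 3012 = 6P, P = 502, q = 772.

502.00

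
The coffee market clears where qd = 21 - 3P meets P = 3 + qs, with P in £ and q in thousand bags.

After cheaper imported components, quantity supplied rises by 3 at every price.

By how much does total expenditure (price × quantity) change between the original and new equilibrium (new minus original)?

+9.5625

Before the shock: 21 - 3P = P - 3 ⇒ 24 = 4P ⇒ P = 6, q = 3.
The new curves are qd = 21 - 3P (demand) and qs = P (supply).
New equilibrium: 21 - 3P = P ⇒ 21 = 4P ⇒ P = 5.25, q = 5.25.
Expenditure moves from 6×3 = 18 to 5.25×5.25 = 27.5625; change = +9.5625.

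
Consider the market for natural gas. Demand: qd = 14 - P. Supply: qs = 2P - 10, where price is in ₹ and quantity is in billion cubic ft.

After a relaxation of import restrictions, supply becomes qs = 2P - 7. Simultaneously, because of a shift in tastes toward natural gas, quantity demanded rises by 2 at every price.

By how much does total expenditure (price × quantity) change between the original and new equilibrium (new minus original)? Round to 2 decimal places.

Solve the original market: 14 - P = 2P - 10, hence P = 8 and q = 6.
After the shift, demand is qd = 16 - P and supply is qs = 2P - 7.
Clearing the new market: 16 - P = 2P - 7, so P = 23/3 ≈ 7.6667 and q = 25/3 ≈ 8.3333.
Expenditure moves from 8×6 = 48 to 7.6667×8.3333 = 63.8889; change = +15.89.

+15.89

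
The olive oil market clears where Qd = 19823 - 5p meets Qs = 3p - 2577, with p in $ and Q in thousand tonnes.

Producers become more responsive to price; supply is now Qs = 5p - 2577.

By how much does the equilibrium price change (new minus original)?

-560

Solve the original market: 19823 - 5p = 3p - 2577, hence p = 2800 and Q = 5823.
The new curves are Qd = 19823 - 5p (demand) and Qs = 5p - 2577 (supply).
Setting them equal: 19823 - 5p = 5p - 2577 → 22400 = 10p, so p = 2240 and Q = 8623.
Δp = 2240 − 2800 = -560.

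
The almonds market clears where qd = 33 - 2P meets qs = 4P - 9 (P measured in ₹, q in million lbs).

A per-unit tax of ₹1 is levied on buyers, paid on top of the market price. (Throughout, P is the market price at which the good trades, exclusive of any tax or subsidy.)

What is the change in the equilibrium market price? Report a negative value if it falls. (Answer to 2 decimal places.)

-0.33

Initially, 33 - 2P = 4P - 9, so 42 = 6P and P = 7, q = 19.
Since buyers pay the price plus the tax, the effective demand curve becomes qd = 31 - 2P.
Clearing the new market: 31 - 2P = 4P - 9, so P = 20/3 ≈ 6.6667 and q = 53/3 ≈ 17.6667.
ΔP = 6.6667 − 7 = -0.33.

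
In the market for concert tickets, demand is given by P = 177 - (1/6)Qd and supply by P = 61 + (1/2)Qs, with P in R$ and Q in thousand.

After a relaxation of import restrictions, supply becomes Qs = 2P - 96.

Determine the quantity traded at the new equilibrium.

193.5

Before the shock: 1062 - 6P = 2P - 122 ⇒ 1184 = 8P ⇒ P = 148, Q = 174.
The new curves are Qd = 1062 - 6P (demand) and Qs = 2P - 96 (supply).
Equate the new curves: 1062 - 6P = 2P - 96, giving 1158 = 8P, P = 144.75, Q = 193.5.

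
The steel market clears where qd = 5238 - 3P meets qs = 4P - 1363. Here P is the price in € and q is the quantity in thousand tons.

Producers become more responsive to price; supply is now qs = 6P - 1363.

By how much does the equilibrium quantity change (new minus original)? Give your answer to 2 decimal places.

+628.67

Solve the original market: 5238 - 3P = 4P - 1363, hence P = 943 and q = 2409.
The shock moves the curves to qd = 5238 - 3P and qs = 6P - 1363.
Clearing the new market: 5238 - 3P = 6P - 1363, so P = 6601/9 ≈ 733.4444 and q = 9113/3 ≈ 3037.6667.
Δq = 3037.6667 − 2409 = +628.67.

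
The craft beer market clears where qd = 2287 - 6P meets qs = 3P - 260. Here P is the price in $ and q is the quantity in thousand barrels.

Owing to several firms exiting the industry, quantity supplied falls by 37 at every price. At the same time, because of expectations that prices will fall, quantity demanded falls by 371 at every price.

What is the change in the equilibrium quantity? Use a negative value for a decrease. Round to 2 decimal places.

-148.33

Initially, 2287 - 6P = 3P - 260, so 2547 = 9P and P = 283, q = 589.
After the shift, demand is qd = 1916 - 6P and supply is qs = 3P - 297.
Equate the new curves: 1916 - 6P = 3P - 297, giving 2213 = 9P, P = 2213/9 ≈ 245.8889, q = 1322/3 ≈ 440.6667.
Δq = 440.6667 − 589 = -148.33.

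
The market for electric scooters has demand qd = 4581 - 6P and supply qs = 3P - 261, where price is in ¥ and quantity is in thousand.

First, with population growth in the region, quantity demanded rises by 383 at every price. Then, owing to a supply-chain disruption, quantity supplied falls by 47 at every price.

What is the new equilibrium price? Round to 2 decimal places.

Original equilibrium: 4581 - 6P = 3P - 261 gives 4842 = 9P, so P = 538 and q = 1353.
The new curves are qd = 4964 - 6P (demand) and qs = 3P - 308 (supply).
Setting them equal: 4964 - 6P = 3P - 308 → 5272 = 9P, so P = 5272/9 ≈ 585.7778 and q = 4348/3 ≈ 1449.3333.

585.78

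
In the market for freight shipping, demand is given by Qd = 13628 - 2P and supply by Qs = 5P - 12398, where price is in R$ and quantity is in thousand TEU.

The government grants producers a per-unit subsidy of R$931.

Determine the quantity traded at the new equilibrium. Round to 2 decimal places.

7522.00

Initially, 13628 - 2P = 5P - 12398, so 26026 = 7P and P = 3718, Q = 6192.
Since sellers receive the price plus the subsidy, the effective supply curve becomes Qs = 5P - 7743.
New equilibrium: 13628 - 2P = 5P - 7743 ⇒ 21371 = 7P ⇒ P = 3053, Q = 7522.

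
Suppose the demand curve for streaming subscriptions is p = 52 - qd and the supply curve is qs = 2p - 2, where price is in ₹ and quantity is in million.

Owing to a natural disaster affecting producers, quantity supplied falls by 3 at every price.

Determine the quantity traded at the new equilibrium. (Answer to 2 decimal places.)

33.00

Initially, 52 - p = 2p - 2, so 54 = 3p and p = 18, q = 34.
With the change applied: demand qd = 52 - p, supply qs = 2p - 5.
New equilibrium: 52 - p = 2p - 5 ⇒ 57 = 3p ⇒ p = 19, q = 33.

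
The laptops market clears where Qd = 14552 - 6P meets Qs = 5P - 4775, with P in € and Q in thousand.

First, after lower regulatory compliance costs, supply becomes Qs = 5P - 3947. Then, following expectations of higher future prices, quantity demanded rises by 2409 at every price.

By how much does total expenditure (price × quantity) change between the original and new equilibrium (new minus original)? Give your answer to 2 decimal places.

Before the shock: 14552 - 6P = 5P - 4775 ⇒ 19327 = 11P ⇒ P = 1757, Q = 4010.
After the shift, demand is Qd = 16961 - 6P and supply is Qs = 5P - 3947.
New equilibrium: 16961 - 6P = 5P - 3947 ⇒ 20908 = 11P ⇒ P = 20908/11 ≈ 1900.7273, Q = 61123/11 ≈ 5556.6364.
Expenditure moves from 1757×4010 = 7045570 to 1900.7273×5556.6364 = 10561650.2810; change = +3516080.28.

+3516080.28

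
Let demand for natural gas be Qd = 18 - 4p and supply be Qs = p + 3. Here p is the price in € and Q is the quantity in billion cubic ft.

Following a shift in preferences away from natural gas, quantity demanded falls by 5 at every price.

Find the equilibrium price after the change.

2

Initially, 18 - 4p = p + 3, so 15 = 5p and p = 3, Q = 6.
After the shift, demand is Qd = 13 - 4p and supply is Qs = p + 3.
Clearing the new market: 13 - 4p = p + 3, so p = 2 and Q = 5.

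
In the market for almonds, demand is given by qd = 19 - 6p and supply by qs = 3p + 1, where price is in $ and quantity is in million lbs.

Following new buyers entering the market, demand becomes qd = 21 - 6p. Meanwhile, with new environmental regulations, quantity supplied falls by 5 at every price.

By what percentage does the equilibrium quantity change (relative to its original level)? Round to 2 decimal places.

Original equilibrium: 19 - 6p = 3p + 1 gives 18 = 9p, so p = 2 and q = 7.
After the shift, demand is qd = 21 - 6p and supply is qs = 3p - 4.
New equilibrium: 21 - 6p = 3p - 4 ⇒ 25 = 9p ⇒ p = 25/9 ≈ 2.7778, q = 13/3 ≈ 4.3333.
%Δq = (4.3333 − 7) / 7 × 100 = -38.10%.

-38.10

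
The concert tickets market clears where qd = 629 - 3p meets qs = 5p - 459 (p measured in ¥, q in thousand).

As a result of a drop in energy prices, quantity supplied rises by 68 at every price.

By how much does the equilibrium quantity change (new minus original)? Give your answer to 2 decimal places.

+25.50

Solve the original market: 629 - 3p = 5p - 459, hence p = 136 and q = 221.
The new curves are qd = 629 - 3p (demand) and qs = 5p - 391 (supply).
Clearing the new market: 629 - 3p = 5p - 391, so p = 127.5 and q = 246.5.
Δq = 246.5 − 221 = +25.50.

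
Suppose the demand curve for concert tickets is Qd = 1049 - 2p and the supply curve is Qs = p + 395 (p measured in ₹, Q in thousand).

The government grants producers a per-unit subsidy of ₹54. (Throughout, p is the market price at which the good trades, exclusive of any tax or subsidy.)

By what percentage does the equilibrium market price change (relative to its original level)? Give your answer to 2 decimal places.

Initially, 1049 - 2p = p + 395, so 654 = 3p and p = 218, Q = 613.
Since sellers receive the price plus the subsidy, the effective supply curve becomes Qs = p + 449.
New equilibrium: 1049 - 2p = p + 449 ⇒ 600 = 3p ⇒ p = 200, Q = 649.
%Δp = (200 − 218) / 218 × 100 = -8.26%.

-8.26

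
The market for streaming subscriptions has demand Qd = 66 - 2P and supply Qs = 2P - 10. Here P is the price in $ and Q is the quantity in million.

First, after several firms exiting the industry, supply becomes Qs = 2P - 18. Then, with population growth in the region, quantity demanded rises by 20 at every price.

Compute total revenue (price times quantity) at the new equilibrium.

884

Before the shock: 66 - 2P = 2P - 10 ⇒ 76 = 4P ⇒ P = 19, Q = 28.
The shock moves the curves to Qd = 86 - 2P and Qs = 2P - 18.
New equilibrium: 86 - 2P = 2P - 18 ⇒ 104 = 4P ⇒ P = 26, Q = 34.
New expenditure = 26 × 34 = 884.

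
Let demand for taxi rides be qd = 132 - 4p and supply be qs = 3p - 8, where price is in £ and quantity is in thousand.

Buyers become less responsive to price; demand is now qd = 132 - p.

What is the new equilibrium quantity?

97

Before the shock: 132 - 4p = 3p - 8 ⇒ 140 = 7p ⇒ p = 20, q = 52.
With the change applied: demand qd = 132 - p, supply qs = 3p - 8.
Equate the new curves: 132 - p = 3p - 8, giving 140 = 4p, p = 35, q = 97.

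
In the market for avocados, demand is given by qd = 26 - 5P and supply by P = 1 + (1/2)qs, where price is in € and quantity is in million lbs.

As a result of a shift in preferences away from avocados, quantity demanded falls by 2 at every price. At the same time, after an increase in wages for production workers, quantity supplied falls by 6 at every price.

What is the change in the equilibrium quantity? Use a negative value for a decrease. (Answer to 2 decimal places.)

-4.86

Solve the original market: 26 - 5P = 2P - 2, hence P = 4 and q = 6.
With the change applied: demand qd = 24 - 5P, supply qs = 2P - 8.
New equilibrium: 24 - 5P = 2P - 8 ⇒ 32 = 7P ⇒ P = 32/7 ≈ 4.5714, q = 8/7 ≈ 1.1429.
Δq = 1.1429 − 6 = -4.86.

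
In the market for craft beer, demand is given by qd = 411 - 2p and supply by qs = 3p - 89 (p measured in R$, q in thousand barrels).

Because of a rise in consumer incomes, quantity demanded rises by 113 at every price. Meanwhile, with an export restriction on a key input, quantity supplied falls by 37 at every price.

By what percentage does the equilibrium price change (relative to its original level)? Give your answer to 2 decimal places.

+30.00

Solve the original market: 411 - 2p = 3p - 89, hence p = 100 and q = 211.
The new curves are qd = 524 - 2p (demand) and qs = 3p - 126 (supply).
New equilibrium: 524 - 2p = 3p - 126 ⇒ 650 = 5p ⇒ p = 130, q = 264.
%Δp = (130 − 100) / 100 × 100 = +30.00%.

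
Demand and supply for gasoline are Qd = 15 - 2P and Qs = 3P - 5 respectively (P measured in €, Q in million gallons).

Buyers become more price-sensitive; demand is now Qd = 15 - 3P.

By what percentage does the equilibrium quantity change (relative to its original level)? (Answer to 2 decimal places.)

Solve the original market: 15 - 2P = 3P - 5, hence P = 4 and Q = 7.
With the change applied: demand Qd = 15 - 3P, supply Qs = 3P - 5.
Equate the new curves: 15 - 3P = 3P - 5, giving 20 = 6P, P = 10/3 ≈ 3.3333, Q = 5.
%ΔQ = (5 − 7) / 7 × 100 = -28.57%.

-28.57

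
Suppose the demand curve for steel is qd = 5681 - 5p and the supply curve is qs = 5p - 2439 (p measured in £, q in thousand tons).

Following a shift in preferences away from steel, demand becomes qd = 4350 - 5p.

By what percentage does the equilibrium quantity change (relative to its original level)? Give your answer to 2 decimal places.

-41.05

Initially, 5681 - 5p = 5p - 2439, so 8120 = 10p and p = 812, q = 1621.
With the change applied: demand qd = 4350 - 5p, supply qs = 5p - 2439.
New equilibrium: 4350 - 5p = 5p - 2439 ⇒ 6789 = 10p ⇒ p = 678.9, q = 955.5.
%Δq = (955.5 − 1621) / 1621 × 100 = -41.05%.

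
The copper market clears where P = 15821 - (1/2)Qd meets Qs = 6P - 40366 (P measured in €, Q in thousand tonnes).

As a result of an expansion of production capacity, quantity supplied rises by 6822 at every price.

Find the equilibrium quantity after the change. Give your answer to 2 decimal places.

15345.50

Solve the original market: 31642 - 2P = 6P - 40366, hence P = 9001 and Q = 13640.
The shock moves the curves to Qd = 31642 - 2P and Qs = 6P - 33544.
Equate the new curves: 31642 - 2P = 6P - 33544, giving 65186 = 8P, P = 8148.25, Q = 15345.5.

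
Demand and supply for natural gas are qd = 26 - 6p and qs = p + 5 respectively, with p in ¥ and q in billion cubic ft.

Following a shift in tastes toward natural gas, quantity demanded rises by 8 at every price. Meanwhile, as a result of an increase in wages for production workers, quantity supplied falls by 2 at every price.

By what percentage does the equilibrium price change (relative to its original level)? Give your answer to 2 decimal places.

+47.62

Original equilibrium: 26 - 6p = p + 5 gives 21 = 7p, so p = 3 and q = 8.
The new curves are qd = 34 - 6p (demand) and qs = p + 3 (supply).
Clearing the new market: 34 - 6p = p + 3, so p = 31/7 ≈ 4.4286 and q = 52/7 ≈ 7.4286.
%Δp = (4.4286 − 3) / 3 × 100 = +47.62%.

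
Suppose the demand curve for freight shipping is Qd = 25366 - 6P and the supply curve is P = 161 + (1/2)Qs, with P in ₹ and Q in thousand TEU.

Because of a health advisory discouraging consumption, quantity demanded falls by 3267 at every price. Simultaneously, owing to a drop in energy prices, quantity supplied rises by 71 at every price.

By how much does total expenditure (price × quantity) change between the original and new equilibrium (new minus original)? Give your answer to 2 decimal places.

Initially, 25366 - 6P = 2P - 322, so 25688 = 8P and P = 3211, Q = 6100.
The shock moves the curves to Qd = 22099 - 6P and Qs = 2P - 251.
New equilibrium: 22099 - 6P = 2P - 251 ⇒ 22350 = 8P ⇒ P = 2793.75, Q = 5336.5.
Expenditure moves from 3211×6100 = 19587100 to 2793.75×5336.5 = 14908846.875; change = -4678253.13.

-4678253.13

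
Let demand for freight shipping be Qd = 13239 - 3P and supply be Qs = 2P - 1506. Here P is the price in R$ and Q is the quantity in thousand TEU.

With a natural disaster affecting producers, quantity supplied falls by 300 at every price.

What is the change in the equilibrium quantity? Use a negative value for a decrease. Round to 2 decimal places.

-180.00

Solve the original market: 13239 - 3P = 2P - 1506, hence P = 2949 and Q = 4392.
The shock moves the curves to Qd = 13239 - 3P and Qs = 2P - 1806.
New equilibrium: 13239 - 3P = 2P - 1806 ⇒ 15045 = 5P ⇒ P = 3009, Q = 4212.
ΔQ = 4212 − 4392 = -180.00.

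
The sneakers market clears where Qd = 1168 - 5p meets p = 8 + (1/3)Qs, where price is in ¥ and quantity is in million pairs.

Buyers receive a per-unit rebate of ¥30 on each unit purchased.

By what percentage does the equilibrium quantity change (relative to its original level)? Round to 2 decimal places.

+13.30

Solve the original market: 1168 - 5p = 3p - 24, hence p = 149 and Q = 423.
Since buyers' out-of-pocket price is the market price minus the rebate, the effective demand curve becomes Qd = 1318 - 5p.
Setting them equal: 1318 - 5p = 3p - 24 → 1342 = 8p, so p = 167.75 and Q = 479.25.
%ΔQ = (479.25 − 423) / 423 × 100 = +13.30%.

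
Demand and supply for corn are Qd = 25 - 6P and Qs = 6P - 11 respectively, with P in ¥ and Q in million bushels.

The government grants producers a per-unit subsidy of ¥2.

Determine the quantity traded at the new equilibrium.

Original equilibrium: 25 - 6P = 6P - 11 gives 36 = 12P, so P = 3 and Q = 7.
Since sellers receive the price plus the subsidy, the effective supply curve becomes Qs = 6P + 1.
New equilibrium: 25 - 6P = 6P + 1 ⇒ 24 = 12P ⇒ P = 2, Q = 13.

13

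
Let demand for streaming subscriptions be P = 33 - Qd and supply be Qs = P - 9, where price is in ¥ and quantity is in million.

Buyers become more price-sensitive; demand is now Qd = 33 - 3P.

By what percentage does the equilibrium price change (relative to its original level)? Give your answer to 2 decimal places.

-50.00

Initially, 33 - P = P - 9, so 42 = 2P and P = 21, Q = 12.
With the change applied: demand Qd = 33 - 3P, supply Qs = P - 9.
Clearing the new market: 33 - 3P = P - 9, so P = 10.5 and Q = 1.5.
%ΔP = (10.5 − 21) / 21 × 100 = -50.00%.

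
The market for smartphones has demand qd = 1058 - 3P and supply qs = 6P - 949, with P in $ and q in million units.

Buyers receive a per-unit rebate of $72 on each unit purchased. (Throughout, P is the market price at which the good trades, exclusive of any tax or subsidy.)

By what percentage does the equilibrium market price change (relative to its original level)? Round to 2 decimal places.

Original equilibrium: 1058 - 3P = 6P - 949 gives 2007 = 9P, so P = 223 and q = 389.
Since buyers' out-of-pocket price is the market price minus the rebate, the effective demand curve becomes qd = 1274 - 3P.
Equate the new curves: 1274 - 3P = 6P - 949, giving 2223 = 9P, P = 247, q = 533.
%ΔP = (247 − 223) / 223 × 100 = +10.76%.

+10.76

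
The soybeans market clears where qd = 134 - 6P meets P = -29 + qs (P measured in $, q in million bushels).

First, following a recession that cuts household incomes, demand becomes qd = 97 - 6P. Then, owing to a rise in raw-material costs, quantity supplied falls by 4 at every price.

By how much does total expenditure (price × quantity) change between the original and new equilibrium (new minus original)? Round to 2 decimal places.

-297.06

Before the shock: 134 - 6P = P + 29 ⇒ 105 = 7P ⇒ P = 15, q = 44.
With the change applied: demand qd = 97 - 6P, supply qs = P + 25.
Equate the new curves: 97 - 6P = P + 25, giving 72 = 7P, P = 72/7 ≈ 10.2857, q = 247/7 ≈ 35.2857.
Expenditure moves from 15×44 = 660 to 10.2857×35.2857 = 362.9388; change = -297.06.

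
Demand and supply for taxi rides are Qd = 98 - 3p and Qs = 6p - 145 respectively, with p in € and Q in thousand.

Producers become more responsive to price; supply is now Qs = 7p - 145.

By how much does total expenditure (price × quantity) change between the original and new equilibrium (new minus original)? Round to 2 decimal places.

+150.93

Solve the original market: 98 - 3p = 6p - 145, hence p = 27 and Q = 17.
The shock moves the curves to Qd = 98 - 3p and Qs = 7p - 145.
Setting them equal: 98 - 3p = 7p - 145 → 243 = 10p, so p = 24.3 and Q = 25.1.
Expenditure moves from 27×17 = 459 to 24.3×25.1 = 609.93; change = +150.93.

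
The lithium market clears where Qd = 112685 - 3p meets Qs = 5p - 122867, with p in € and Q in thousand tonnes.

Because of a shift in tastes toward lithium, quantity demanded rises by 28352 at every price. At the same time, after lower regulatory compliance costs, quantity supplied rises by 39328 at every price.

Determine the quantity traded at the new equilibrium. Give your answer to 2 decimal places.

56821.00

Solve the original market: 112685 - 3p = 5p - 122867, hence p = 29444 and Q = 24353.
The new curves are Qd = 141037 - 3p (demand) and Qs = 5p - 83539 (supply).
Clearing the new market: 141037 - 3p = 5p - 83539, so p = 28072 and Q = 56821.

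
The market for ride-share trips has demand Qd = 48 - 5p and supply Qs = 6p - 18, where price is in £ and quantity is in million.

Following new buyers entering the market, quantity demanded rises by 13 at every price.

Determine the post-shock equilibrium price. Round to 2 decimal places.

7.18

Before the shock: 48 - 5p = 6p - 18 ⇒ 66 = 11p ⇒ p = 6, Q = 18.
With the change applied: demand Qd = 61 - 5p, supply Qs = 6p - 18.
Equate the new curves: 61 - 5p = 6p - 18, giving 79 = 11p, p = 79/11 ≈ 7.1818, Q = 276/11 ≈ 25.0909.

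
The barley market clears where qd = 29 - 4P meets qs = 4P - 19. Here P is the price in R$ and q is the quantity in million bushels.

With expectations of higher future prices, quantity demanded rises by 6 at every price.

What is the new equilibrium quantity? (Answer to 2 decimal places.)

8.00

Before the shock: 29 - 4P = 4P - 19 ⇒ 48 = 8P ⇒ P = 6, q = 5.
With the change applied: demand qd = 35 - 4P, supply qs = 4P - 19.
New equilibrium: 35 - 4P = 4P - 19 ⇒ 54 = 8P ⇒ P = 6.75, q = 8.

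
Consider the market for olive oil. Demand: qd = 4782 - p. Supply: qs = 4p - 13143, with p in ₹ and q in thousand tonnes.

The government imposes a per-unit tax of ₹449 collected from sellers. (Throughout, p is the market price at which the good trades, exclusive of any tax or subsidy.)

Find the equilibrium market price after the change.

3944.2

Solve the original market: 4782 - p = 4p - 13143, hence p = 3585 and q = 1197.
Since sellers keep the price net of the tax, the effective supply curve becomes qs = 4p - 14939.
Setting them equal: 4782 - p = 4p - 14939 → 19721 = 5p, so p = 3944.2 and q = 837.8.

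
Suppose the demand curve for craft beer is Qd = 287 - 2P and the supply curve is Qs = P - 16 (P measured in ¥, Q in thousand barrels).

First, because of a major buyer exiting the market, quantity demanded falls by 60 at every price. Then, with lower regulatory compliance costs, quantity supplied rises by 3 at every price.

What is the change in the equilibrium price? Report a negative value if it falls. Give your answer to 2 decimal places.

-21.00

Solve the original market: 287 - 2P = P - 16, hence P = 101 and Q = 85.
The new curves are Qd = 227 - 2P (demand) and Qs = P - 13 (supply).
New equilibrium: 227 - 2P = P - 13 ⇒ 240 = 3P ⇒ P = 80, Q = 67.
ΔP = 80 − 101 = -21.00.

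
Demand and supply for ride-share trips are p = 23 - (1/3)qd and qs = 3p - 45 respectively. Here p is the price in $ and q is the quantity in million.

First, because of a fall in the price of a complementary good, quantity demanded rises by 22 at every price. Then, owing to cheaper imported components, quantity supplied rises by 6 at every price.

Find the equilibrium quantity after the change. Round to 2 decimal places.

26.00

Before the shock: 69 - 3p = 3p - 45 ⇒ 114 = 6p ⇒ p = 19, q = 12.
The shock moves the curves to qd = 91 - 3p and qs = 3p - 39.
Setting them equal: 91 - 3p = 3p - 39 → 130 = 6p, so p = 65/3 ≈ 21.6667 and q = 26.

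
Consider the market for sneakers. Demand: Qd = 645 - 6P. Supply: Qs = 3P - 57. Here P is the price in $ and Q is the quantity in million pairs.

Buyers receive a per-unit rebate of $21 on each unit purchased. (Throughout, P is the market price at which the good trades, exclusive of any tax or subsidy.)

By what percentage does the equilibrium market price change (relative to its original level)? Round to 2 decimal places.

Solve the original market: 645 - 6P = 3P - 57, hence P = 78 and Q = 177.
Since buyers' out-of-pocket price is the market price minus the rebate, the effective demand curve becomes Qd = 771 - 6P.
Setting them equal: 771 - 6P = 3P - 57 → 828 = 9P, so P = 92 and Q = 219.
%ΔP = (92 − 78) / 78 × 100 = +17.95%.

+17.95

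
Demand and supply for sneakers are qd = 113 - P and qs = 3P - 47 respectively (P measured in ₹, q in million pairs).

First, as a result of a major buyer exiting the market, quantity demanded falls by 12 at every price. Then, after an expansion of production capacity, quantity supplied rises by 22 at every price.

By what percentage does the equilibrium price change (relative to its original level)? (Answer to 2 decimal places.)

-21.25

Solve the original market: 113 - P = 3P - 47, hence P = 40 and q = 73.
With the change applied: demand qd = 101 - P, supply qs = 3P - 25.
Equate the new curves: 101 - P = 3P - 25, giving 126 = 4P, P = 31.5, q = 69.5.
%ΔP = (31.5 − 40) / 40 × 100 = -21.25%.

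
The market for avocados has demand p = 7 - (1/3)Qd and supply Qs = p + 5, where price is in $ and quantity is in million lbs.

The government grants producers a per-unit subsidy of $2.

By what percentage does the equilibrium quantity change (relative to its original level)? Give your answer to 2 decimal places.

+16.67

Before the shock: 21 - 3p = p + 5 ⇒ 16 = 4p ⇒ p = 4, Q = 9.
Since sellers receive the price plus the subsidy, the effective supply curve becomes Qs = p + 7.
Clearing the new market: 21 - 3p = p + 7, so p = 3.5 and Q = 10.5.
%ΔQ = (10.5 − 9) / 9 × 100 = +16.67%.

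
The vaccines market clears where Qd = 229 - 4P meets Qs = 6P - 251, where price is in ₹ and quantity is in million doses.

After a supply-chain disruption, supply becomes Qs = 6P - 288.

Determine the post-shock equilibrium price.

51.7

Initially, 229 - 4P = 6P - 251, so 480 = 10P and P = 48, Q = 37.
With the change applied: demand Qd = 229 - 4P, supply Qs = 6P - 288.
Equate the new curves: 229 - 4P = 6P - 288, giving 517 = 10P, P = 51.7, Q = 22.2.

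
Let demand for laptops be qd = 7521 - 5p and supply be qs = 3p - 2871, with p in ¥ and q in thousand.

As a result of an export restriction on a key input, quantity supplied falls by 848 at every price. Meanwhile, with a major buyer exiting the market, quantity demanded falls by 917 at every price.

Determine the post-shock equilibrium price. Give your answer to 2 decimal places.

1290.38

Original equilibrium: 7521 - 5p = 3p - 2871 gives 10392 = 8p, so p = 1299 and q = 1026.
The new curves are qd = 6604 - 5p (demand) and qs = 3p - 3719 (supply).
Equate the new curves: 6604 - 5p = 3p - 3719, giving 10323 = 8p, p = 1290.375, q = 152.125.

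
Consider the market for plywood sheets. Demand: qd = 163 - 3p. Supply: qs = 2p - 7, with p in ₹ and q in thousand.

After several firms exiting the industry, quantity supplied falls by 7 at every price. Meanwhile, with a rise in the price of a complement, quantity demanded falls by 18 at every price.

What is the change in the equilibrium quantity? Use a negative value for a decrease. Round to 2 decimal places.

Solve the original market: 163 - 3p = 2p - 7, hence p = 34 and q = 61.
The new curves are qd = 145 - 3p (demand) and qs = 2p - 14 (supply).
New equilibrium: 145 - 3p = 2p - 14 ⇒ 159 = 5p ⇒ p = 31.8, q = 49.6.
Δq = 49.6 − 61 = -11.40.

-11.40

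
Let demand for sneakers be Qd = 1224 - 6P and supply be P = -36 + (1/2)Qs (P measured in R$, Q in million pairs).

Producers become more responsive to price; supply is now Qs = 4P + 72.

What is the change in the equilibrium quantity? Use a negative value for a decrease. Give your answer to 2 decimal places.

Initially, 1224 - 6P = 2P + 72, so 1152 = 8P and P = 144, Q = 360.
After the shift, demand is Qd = 1224 - 6P and supply is Qs = 4P + 72.
Equate the new curves: 1224 - 6P = 4P + 72, giving 1152 = 10P, P = 115.2, Q = 532.8.
ΔQ = 532.8 − 360 = +172.80.

+172.80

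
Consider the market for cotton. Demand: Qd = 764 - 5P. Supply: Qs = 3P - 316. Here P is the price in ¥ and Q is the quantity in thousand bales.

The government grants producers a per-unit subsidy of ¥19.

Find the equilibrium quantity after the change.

Solve the original market: 764 - 5P = 3P - 316, hence P = 135 and Q = 89.
Since sellers receive the price plus the subsidy, the effective supply curve becomes Qs = 3P - 259.
New equilibrium: 764 - 5P = 3P - 259 ⇒ 1023 = 8P ⇒ P = 127.875, Q = 124.625.

124.625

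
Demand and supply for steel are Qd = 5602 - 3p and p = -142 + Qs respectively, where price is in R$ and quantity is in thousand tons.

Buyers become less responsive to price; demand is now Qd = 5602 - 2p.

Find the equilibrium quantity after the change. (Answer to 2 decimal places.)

Solve the original market: 5602 - 3p = p + 142, hence p = 1365 and Q = 1507.
The shock moves the curves to Qd = 5602 - 2p and Qs = p + 142.
New equilibrium: 5602 - 2p = p + 142 ⇒ 5460 = 3p ⇒ p = 1820, Q = 1962.

1962.00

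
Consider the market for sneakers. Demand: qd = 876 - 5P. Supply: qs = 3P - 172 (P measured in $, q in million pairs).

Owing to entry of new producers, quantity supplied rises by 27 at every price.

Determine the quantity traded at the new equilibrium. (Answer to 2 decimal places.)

Solve the original market: 876 - 5P = 3P - 172, hence P = 131 and q = 221.
With the change applied: demand qd = 876 - 5P, supply qs = 3P - 145.
Setting them equal: 876 - 5P = 3P - 145 → 1021 = 8P, so P = 127.625 and q = 237.875.

237.88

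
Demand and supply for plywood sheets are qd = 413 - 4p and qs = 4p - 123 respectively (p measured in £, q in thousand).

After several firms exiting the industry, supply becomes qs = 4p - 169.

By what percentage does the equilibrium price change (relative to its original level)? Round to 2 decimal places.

Solve the original market: 413 - 4p = 4p - 123, hence p = 67 and q = 145.
After the shift, demand is qd = 413 - 4p and supply is qs = 4p - 169.
Equate the new curves: 413 - 4p = 4p - 169, giving 582 = 8p, p = 72.75, q = 122.
%Δp = (72.75 − 67) / 67 × 100 = +8.58%.

+8.58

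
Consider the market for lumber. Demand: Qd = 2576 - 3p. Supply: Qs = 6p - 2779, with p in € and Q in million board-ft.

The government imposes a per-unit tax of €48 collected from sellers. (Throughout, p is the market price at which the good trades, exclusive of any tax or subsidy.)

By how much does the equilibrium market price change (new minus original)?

+32

Solve the original market: 2576 - 3p = 6p - 2779, hence p = 595 and Q = 791.
Since sellers keep the price net of the tax, the effective supply curve becomes Qs = 6p - 3067.
Clearing the new market: 2576 - 3p = 6p - 3067, so p = 627 and Q = 695.
Δp = 627 − 595 = +32.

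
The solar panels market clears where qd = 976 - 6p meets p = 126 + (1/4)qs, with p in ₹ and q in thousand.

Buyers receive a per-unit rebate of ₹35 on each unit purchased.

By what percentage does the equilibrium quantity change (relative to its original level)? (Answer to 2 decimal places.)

+95.45

Initially, 976 - 6p = 4p - 504, so 1480 = 10p and p = 148, q = 88.
Since buyers' out-of-pocket price is the market price minus the rebate, the effective demand curve becomes qd = 1186 - 6p.
Clearing the new market: 1186 - 6p = 4p - 504, so p = 169 and q = 172.
%Δq = (172 − 88) / 88 × 100 = +95.45%.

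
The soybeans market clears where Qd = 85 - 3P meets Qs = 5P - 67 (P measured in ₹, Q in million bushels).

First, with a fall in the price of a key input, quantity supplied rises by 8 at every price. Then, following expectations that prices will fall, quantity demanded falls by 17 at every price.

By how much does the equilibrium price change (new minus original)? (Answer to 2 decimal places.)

-3.13

Before the shock: 85 - 3P = 5P - 67 ⇒ 152 = 8P ⇒ P = 19, Q = 28.
With the change applied: demand Qd = 68 - 3P, supply Qs = 5P - 59.
Setting them equal: 68 - 3P = 5P - 59 → 127 = 8P, so P = 15.875 and Q = 20.375.
ΔP = 15.875 − 19 = -3.13.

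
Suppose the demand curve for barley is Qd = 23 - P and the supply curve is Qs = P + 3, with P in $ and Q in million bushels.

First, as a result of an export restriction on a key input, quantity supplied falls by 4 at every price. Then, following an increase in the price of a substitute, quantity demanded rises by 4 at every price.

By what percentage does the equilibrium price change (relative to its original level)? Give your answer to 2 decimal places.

+40.00

Original equilibrium: 23 - P = P + 3 gives 20 = 2P, so P = 10 and Q = 13.
The shock moves the curves to Qd = 27 - P and Qs = P - 1.
Setting them equal: 27 - P = P - 1 → 28 = 2P, so P = 14 and Q = 13.
%ΔP = (14 − 10) / 10 × 100 = +40.00%.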